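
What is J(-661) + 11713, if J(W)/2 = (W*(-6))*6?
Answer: 59305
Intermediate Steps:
J(W) = -72*W (J(W) = 2*((W*(-6))*6) = 2*(-6*W*6) = 2*(-36*W) = -72*W)
J(-661) + 11713 = -72*(-661) + 11713 = 47592 + 11713 = 59305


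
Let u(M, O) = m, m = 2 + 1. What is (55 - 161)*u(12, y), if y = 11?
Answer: -318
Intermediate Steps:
m = 3
u(M, O) = 3
(55 - 161)*u(12, y) = (55 - 161)*3 = -106*3 = -318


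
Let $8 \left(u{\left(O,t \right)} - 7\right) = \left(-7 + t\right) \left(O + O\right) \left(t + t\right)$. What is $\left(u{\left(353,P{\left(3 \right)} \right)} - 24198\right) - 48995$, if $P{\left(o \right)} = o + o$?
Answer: $-74245$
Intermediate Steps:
$P{\left(o \right)} = 2 o$
$u{\left(O,t \right)} = 7 + \frac{O t \left(-7 + t\right)}{2}$ ($u{\left(O,t \right)} = 7 + \frac{\left(-7 + t\right) \left(O + O\right) \left(t + t\right)}{8} = 7 + \frac{\left(-7 + t\right) 2 O 2 t}{8} = 7 + \frac{\left(-7 + t\right) 4 O t}{8} = 7 + \frac{4 O t \left(-7 + t\right)}{8} = 7 + \frac{O t \left(-7 + t\right)}{2}$)
$\left(u{\left(353,P{\left(3 \right)} \right)} - 24198\right) - 48995 = \left(\left(7 + \frac{1}{2} \cdot 353 \left(2 \cdot 3\right)^{2} - \frac{2471 \cdot 2 \cdot 3}{2}\right) - 24198\right) - 48995 = \left(\left(7 + \frac{1}{2} \cdot 353 \cdot 6^{2} - \frac{2471}{2} \cdot 6\right) - 24198\right) - 48995 = \left(\left(7 + \frac{1}{2} \cdot 353 \cdot 36 - 7413\right) - 24198\right) - 48995 = \left(\left(7 + 6354 - 7413\right) - 24198\right) - 48995 = \left(-1052 - 24198\right) - 48995 = -25250 - 48995 = -74245$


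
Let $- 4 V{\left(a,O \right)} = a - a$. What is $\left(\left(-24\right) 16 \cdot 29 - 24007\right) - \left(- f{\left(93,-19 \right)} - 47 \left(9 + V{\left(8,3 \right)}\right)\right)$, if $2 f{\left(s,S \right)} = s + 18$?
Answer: $- \frac{69329}{2} \approx -34665.0$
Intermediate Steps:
$V{\left(a,O \right)} = 0$ ($V{\left(a,O \right)} = - \frac{a - a}{4} = \left(- \frac{1}{4}\right) 0 = 0$)
$f{\left(s,S \right)} = 9 + \frac{s}{2}$ ($f{\left(s,S \right)} = \frac{s + 18}{2} = \frac{18 + s}{2} = 9 + \frac{s}{2}$)
$\left(\left(-24\right) 16 \cdot 29 - 24007\right) - \left(- f{\left(93,-19 \right)} - 47 \left(9 + V{\left(8,3 \right)}\right)\right) = \left(\left(-24\right) 16 \cdot 29 - 24007\right) + \left(\left(9 + \frac{1}{2} \cdot 93\right) - - 47 \left(9 + 0\right)\right) = \left(\left(-384\right) 29 - 24007\right) + \left(\left(9 + \frac{93}{2}\right) - \left(-47\right) 9\right) = \left(-11136 - 24007\right) + \left(\frac{111}{2} - -423\right) = -35143 + \left(\frac{111}{2} + 423\right) = -35143 + \frac{957}{2} = - \frac{69329}{2}$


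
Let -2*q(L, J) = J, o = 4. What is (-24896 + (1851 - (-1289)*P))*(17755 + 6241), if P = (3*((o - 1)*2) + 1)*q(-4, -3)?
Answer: 328541234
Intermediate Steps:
q(L, J) = -J/2
P = 57/2 (P = (3*((4 - 1)*2) + 1)*(-½*(-3)) = (3*(3*2) + 1)*(3/2) = (3*6 + 1)*(3/2) = (18 + 1)*(3/2) = 19*(3/2) = 57/2 ≈ 28.500)
(-24896 + (1851 - (-1289)*P))*(17755 + 6241) = (-24896 + (1851 - (-1289)*57/2))*(17755 + 6241) = (-24896 + (1851 - 1*(-73473/2)))*23996 = (-24896 + (1851 + 73473/2))*23996 = (-24896 + 77175/2)*23996 = (27383/2)*23996 = 328541234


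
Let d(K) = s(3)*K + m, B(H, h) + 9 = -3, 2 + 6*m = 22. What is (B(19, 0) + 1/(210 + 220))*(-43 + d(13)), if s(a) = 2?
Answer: 211519/1290 ≈ 163.97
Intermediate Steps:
m = 10/3 (m = -1/3 + (1/6)*22 = -1/3 + 11/3 = 10/3 ≈ 3.3333)
B(H, h) = -12 (B(H, h) = -9 - 3 = -12)
d(K) = 10/3 + 2*K (d(K) = 2*K + 10/3 = 10/3 + 2*K)
(B(19, 0) + 1/(210 + 220))*(-43 + d(13)) = (-12 + 1/(210 + 220))*(-43 + (10/3 + 2*13)) = (-12 + 1/430)*(-43 + (10/3 + 26)) = (-12 + 1/430)*(-43 + 88/3) = -5159/430*(-41/3) = 211519/1290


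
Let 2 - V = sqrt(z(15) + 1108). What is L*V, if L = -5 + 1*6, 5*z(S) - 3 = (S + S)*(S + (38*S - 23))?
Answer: 2 - sqrt(112015)/5 ≈ -64.937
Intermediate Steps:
z(S) = 3/5 + 2*S*(-23 + 39*S)/5 (z(S) = 3/5 + ((S + S)*(S + (38*S - 23)))/5 = 3/5 + ((2*S)*(S + (-23 + 38*S)))/5 = 3/5 + ((2*S)*(-23 + 39*S))/5 = 3/5 + (2*S*(-23 + 39*S))/5 = 3/5 + 2*S*(-23 + 39*S)/5)
V = 2 - sqrt(112015)/5 (V = 2 - sqrt((3/5 - 46/5*15 + (78/5)*15**2) + 1108) = 2 - sqrt((3/5 - 138 + (78/5)*225) + 1108) = 2 - sqrt((3/5 - 138 + 3510) + 1108) = 2 - sqrt(16863/5 + 1108) = 2 - sqrt(22403/5) = 2 - sqrt(112015)/5 ≈ -64.937)
L = 1 (L = -5 + 6 = 1)
L*V = 1*(2 - sqrt(112015)/5) = 2 - sqrt(112015)/5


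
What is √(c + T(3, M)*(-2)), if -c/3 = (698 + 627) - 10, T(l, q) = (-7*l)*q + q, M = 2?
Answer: I*√3865 ≈ 62.169*I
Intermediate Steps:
T(l, q) = q - 7*l*q (T(l, q) = -7*l*q + q = q - 7*l*q)
c = -3945 (c = -3*((698 + 627) - 10) = -3*(1325 - 10) = -3*1315 = -3945)
√(c + T(3, M)*(-2)) = √(-3945 + (2*(1 - 7*3))*(-2)) = √(-3945 + (2*(1 - 21))*(-2)) = √(-3945 + (2*(-20))*(-2)) = √(-3945 - 40*(-2)) = √(-3945 + 80) = √(-3865) = I*√3865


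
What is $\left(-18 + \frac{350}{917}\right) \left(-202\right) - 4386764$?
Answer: $- \frac{574199868}{131} \approx -4.3832 \cdot 10^{6}$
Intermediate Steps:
$\left(-18 + \frac{350}{917}\right) \left(-202\right) - 4386764 = \left(-18 + 350 \cdot \frac{1}{917}\right) \left(-202\right) - 4386764 = \left(-18 + \frac{50}{131}\right) \left(-202\right) - 4386764 = \left(- \frac{2308}{131}\right) \left(-202\right) - 4386764 = \frac{466216}{131} - 4386764 = - \frac{574199868}{131}$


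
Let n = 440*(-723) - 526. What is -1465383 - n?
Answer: -1146737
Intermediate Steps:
n = -318646 (n = -318120 - 526 = -318646)
-1465383 - n = -1465383 - 1*(-318646) = -1465383 + 318646 = -1146737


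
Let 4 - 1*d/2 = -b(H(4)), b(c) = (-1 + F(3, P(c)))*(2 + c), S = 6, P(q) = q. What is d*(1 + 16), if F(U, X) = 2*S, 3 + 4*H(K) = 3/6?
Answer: 2601/4 ≈ 650.25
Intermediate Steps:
H(K) = -5/8 (H(K) = -¾ + (3/6)/4 = -¾ + (3*(⅙))/4 = -¾ + (¼)*(½) = -¾ + ⅛ = -5/8)
F(U, X) = 12 (F(U, X) = 2*6 = 12)
b(c) = 22 + 11*c (b(c) = (-1 + 12)*(2 + c) = 11*(2 + c) = 22 + 11*c)
d = 153/4 (d = 8 - (-2)*(22 + 11*(-5/8)) = 8 - (-2)*(22 - 55/8) = 8 - (-2)*121/8 = 8 - 2*(-121/8) = 8 + 121/4 = 153/4 ≈ 38.250)
d*(1 + 16) = 153*(1 + 16)/4 = (153/4)*17 = 2601/4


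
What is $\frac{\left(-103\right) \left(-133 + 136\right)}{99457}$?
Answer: $- \frac{309}{99457} \approx -0.0031069$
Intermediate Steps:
$\frac{\left(-103\right) \left(-133 + 136\right)}{99457} = \left(-103\right) 3 \cdot \frac{1}{99457} = \left(-309\right) \frac{1}{99457} = - \frac{309}{99457}$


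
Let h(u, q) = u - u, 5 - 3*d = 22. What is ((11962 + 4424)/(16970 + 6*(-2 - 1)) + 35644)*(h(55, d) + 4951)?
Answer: 1495829474887/8476 ≈ 1.7648e+8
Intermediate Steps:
d = -17/3 (d = 5/3 - ⅓*22 = 5/3 - 22/3 = -17/3 ≈ -5.6667)
h(u, q) = 0
((11962 + 4424)/(16970 + 6*(-2 - 1)) + 35644)*(h(55, d) + 4951) = ((11962 + 4424)/(16970 + 6*(-2 - 1)) + 35644)*(0 + 4951) = (16386/(16970 + 6*(-3)) + 35644)*4951 = (16386/(16970 - 18) + 35644)*4951 = (16386/16952 + 35644)*4951 = (16386*(1/16952) + 35644)*4951 = (8193/8476 + 35644)*4951 = (302126737/8476)*4951 = 1495829474887/8476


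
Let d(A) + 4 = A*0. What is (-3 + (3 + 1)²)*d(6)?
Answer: -52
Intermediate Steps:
d(A) = -4 (d(A) = -4 + A*0 = -4 + 0 = -4)
(-3 + (3 + 1)²)*d(6) = (-3 + (3 + 1)²)*(-4) = (-3 + 4²)*(-4) = (-3 + 16)*(-4) = 13*(-4) = -52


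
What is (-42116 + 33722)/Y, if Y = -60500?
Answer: 4197/30250 ≈ 0.13874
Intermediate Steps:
(-42116 + 33722)/Y = (-42116 + 33722)/(-60500) = -8394*(-1/60500) = 4197/30250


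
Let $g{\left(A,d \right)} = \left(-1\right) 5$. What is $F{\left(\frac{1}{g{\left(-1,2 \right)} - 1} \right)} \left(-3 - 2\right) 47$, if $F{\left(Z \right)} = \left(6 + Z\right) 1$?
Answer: $- \frac{8225}{6} \approx -1370.8$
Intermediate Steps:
$g{\left(A,d \right)} = -5$
$F{\left(Z \right)} = 6 + Z$
$F{\left(\frac{1}{g{\left(-1,2 \right)} - 1} \right)} \left(-3 - 2\right) 47 = \left(6 + \frac{1}{-5 - 1}\right) \left(-3 - 2\right) 47 = \left(6 + \frac{1}{-6}\right) \left(-3 - 2\right) 47 = \left(6 - \frac{1}{6}\right) \left(\left(-5\right) 47\right) = \frac{35}{6} \left(-235\right) = - \frac{8225}{6}$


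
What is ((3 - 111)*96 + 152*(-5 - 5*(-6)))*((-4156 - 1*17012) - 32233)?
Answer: 350737768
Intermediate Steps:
((3 - 111)*96 + 152*(-5 - 5*(-6)))*((-4156 - 1*17012) - 32233) = (-108*96 + 152*(-5 + 30))*((-4156 - 17012) - 32233) = (-10368 + 152*25)*(-21168 - 32233) = (-10368 + 3800)*(-53401) = -6568*(-53401) = 350737768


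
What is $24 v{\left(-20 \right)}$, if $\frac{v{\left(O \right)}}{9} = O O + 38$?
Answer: $94608$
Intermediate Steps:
$v{\left(O \right)} = 342 + 9 O^{2}$ ($v{\left(O \right)} = 9 \left(O O + 38\right) = 9 \left(O^{2} + 38\right) = 9 \left(38 + O^{2}\right) = 342 + 9 O^{2}$)
$24 v{\left(-20 \right)} = 24 \left(342 + 9 \left(-20\right)^{2}\right) = 24 \left(342 + 9 \cdot 400\right) = 24 \left(342 + 3600\right) = 24 \cdot 3942 = 94608$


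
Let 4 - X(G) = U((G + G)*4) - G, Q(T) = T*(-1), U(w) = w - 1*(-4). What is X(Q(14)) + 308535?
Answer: 308633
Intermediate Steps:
U(w) = 4 + w (U(w) = w + 4 = 4 + w)
Q(T) = -T
X(G) = -7*G (X(G) = 4 - ((4 + (G + G)*4) - G) = 4 - ((4 + (2*G)*4) - G) = 4 - ((4 + 8*G) - G) = 4 - (4 + 7*G) = 4 + (-4 - 7*G) = -7*G)
X(Q(14)) + 308535 = -(-7)*14 + 308535 = -7*(-14) + 308535 = 98 + 308535 = 308633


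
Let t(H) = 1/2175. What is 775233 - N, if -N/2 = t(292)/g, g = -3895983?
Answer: 6569140731159823/8473763025 ≈ 7.7523e+5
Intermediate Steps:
t(H) = 1/2175
N = 2/8473763025 (N = -2/(2175*(-3895983)) = -2*(-1)/(2175*3895983) = -2*(-1/8473763025) = 2/8473763025 ≈ 2.3602e-10)
775233 - N = 775233 - 1*2/8473763025 = 775233 - 2/8473763025 = 6569140731159823/8473763025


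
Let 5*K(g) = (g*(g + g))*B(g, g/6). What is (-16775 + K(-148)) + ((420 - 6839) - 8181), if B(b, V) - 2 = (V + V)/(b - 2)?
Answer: -12341483/1125 ≈ -10970.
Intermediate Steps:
B(b, V) = 2 + 2*V/(-2 + b) (B(b, V) = 2 + (V + V)/(b - 2) = 2 + (2*V)/(-2 + b) = 2 + 2*V/(-2 + b))
K(g) = 4*g²*(-2 + 7*g/6)/(5*(-2 + g)) (K(g) = ((g*(g + g))*(2*(-2 + g/6 + g)/(-2 + g)))/5 = ((g*(2*g))*(2*(-2 + g*(⅙) + g)/(-2 + g)))/5 = ((2*g²)*(2*(-2 + g/6 + g)/(-2 + g)))/5 = ((2*g²)*(2*(-2 + 7*g/6)/(-2 + g)))/5 = (4*g²*(-2 + 7*g/6)/(-2 + g))/5 = 4*g²*(-2 + 7*g/6)/(5*(-2 + g)))
(-16775 + K(-148)) + ((420 - 6839) - 8181) = (-16775 + (2/15)*(-148)²*(-12 + 7*(-148))/(-2 - 148)) + ((420 - 6839) - 8181) = (-16775 + (2/15)*21904*(-12 - 1036)/(-150)) + (-6419 - 8181) = (-16775 + (2/15)*21904*(-1/150)*(-1048)) - 14600 = (-16775 + 22955392/1125) - 14600 = 4083517/1125 - 14600 = -12341483/1125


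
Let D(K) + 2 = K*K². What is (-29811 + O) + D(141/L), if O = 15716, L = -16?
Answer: -60544533/4096 ≈ -14781.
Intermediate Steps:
D(K) = -2 + K³ (D(K) = -2 + K*K² = -2 + K³)
(-29811 + O) + D(141/L) = (-29811 + 15716) + (-2 + (141/(-16))³) = -14095 + (-2 + (141*(-1/16))³) = -14095 + (-2 + (-141/16)³) = -14095 + (-2 - 2803221/4096) = -14095 - 2811413/4096 = -60544533/4096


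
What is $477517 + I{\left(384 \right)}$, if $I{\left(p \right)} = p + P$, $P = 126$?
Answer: $478027$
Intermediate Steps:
$I{\left(p \right)} = 126 + p$ ($I{\left(p \right)} = p + 126 = 126 + p$)
$477517 + I{\left(384 \right)} = 477517 + \left(126 + 384\right) = 477517 + 510 = 478027$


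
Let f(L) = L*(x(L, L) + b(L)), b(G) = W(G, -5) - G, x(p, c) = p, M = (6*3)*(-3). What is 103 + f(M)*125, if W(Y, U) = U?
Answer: 33853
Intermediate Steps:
M = -54 (M = 18*(-3) = -54)
b(G) = -5 - G
f(L) = -5*L (f(L) = L*(L + (-5 - L)) = L*(-5) = -5*L)
103 + f(M)*125 = 103 - 5*(-54)*125 = 103 + 270*125 = 103 + 33750 = 33853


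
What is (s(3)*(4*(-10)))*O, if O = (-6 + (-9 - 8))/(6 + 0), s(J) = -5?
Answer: -2300/3 ≈ -766.67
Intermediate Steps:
O = -23/6 (O = (-6 - 17)/6 = -23*1/6 = -23/6 ≈ -3.8333)
(s(3)*(4*(-10)))*O = -20*(-10)*(-23/6) = -5*(-40)*(-23/6) = 200*(-23/6) = -2300/3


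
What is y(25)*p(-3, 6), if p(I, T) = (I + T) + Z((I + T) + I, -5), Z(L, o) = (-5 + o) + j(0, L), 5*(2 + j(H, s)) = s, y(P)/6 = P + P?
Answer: -2700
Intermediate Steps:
y(P) = 12*P (y(P) = 6*(P + P) = 6*(2*P) = 12*P)
j(H, s) = -2 + s/5
Z(L, o) = -7 + o + L/5 (Z(L, o) = (-5 + o) + (-2 + L/5) = -7 + o + L/5)
p(I, T) = -12 + 6*T/5 + 7*I/5 (p(I, T) = (I + T) + (-7 - 5 + ((I + T) + I)/5) = (I + T) + (-7 - 5 + (T + 2*I)/5) = (I + T) + (-7 - 5 + (T/5 + 2*I/5)) = (I + T) + (-12 + T/5 + 2*I/5) = -12 + 6*T/5 + 7*I/5)
y(25)*p(-3, 6) = (12*25)*(-12 + (6/5)*6 + (7/5)*(-3)) = 300*(-12 + 36/5 - 21/5) = 300*(-9) = -2700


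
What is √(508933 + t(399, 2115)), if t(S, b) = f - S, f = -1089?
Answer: √507445 ≈ 712.35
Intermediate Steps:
t(S, b) = -1089 - S
√(508933 + t(399, 2115)) = √(508933 + (-1089 - 1*399)) = √(508933 + (-1089 - 399)) = √(508933 - 1488) = √507445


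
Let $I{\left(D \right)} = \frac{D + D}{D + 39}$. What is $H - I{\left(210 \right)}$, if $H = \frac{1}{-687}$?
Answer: $- \frac{96263}{57021} \approx -1.6882$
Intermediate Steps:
$I{\left(D \right)} = \frac{2 D}{39 + D}$
$H = - \frac{1}{687} \approx -0.0014556$
$H - I{\left(210 \right)} = - \frac{1}{687} - 2 \cdot 210 \frac{1}{39 + 210} = - \frac{1}{687} - 2 \cdot 210 \cdot \frac{1}{249} = - \frac{1}{687} - \frac{140}{83} = - \frac{96263}{57021}$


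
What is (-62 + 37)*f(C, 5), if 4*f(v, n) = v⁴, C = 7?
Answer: -60025/4 ≈ -15006.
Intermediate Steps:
f(v, n) = v⁴/4
(-62 + 37)*f(C, 5) = (-62 + 37)*((¼)*7⁴) = -25*2401/4 = -60025/4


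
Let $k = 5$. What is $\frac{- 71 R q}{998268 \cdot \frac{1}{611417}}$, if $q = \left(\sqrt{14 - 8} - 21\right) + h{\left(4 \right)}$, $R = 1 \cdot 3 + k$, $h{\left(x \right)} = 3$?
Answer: $\frac{520927284}{83189} - \frac{86821214 \sqrt{6}}{249567} \approx 5409.8$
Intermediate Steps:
$R = 8$ ($R = 1 \cdot 3 + 5 = 3 + 5 = 8$)
$q = -18 + \sqrt{6}$ ($q = \left(\sqrt{14 - 8} - 21\right) + 3 = \left(\sqrt{6} - 21\right) + 3 = \left(-21 + \sqrt{6}\right) + 3 = -18 + \sqrt{6} \approx -15.551$)
$\frac{- 71 R q}{998268 \cdot \frac{1}{611417}} = \frac{\left(-71\right) 8 \left(-18 + \sqrt{6}\right)}{998268 \cdot \frac{1}{611417}} = \frac{\left(-568\right) \left(-18 + \sqrt{6}\right)}{998268 \cdot \frac{1}{611417}} = \frac{10224 - 568 \sqrt{6}}{\frac{998268}{611417}} = \left(10224 - 568 \sqrt{6}\right) \frac{611417}{998268} = \frac{520927284}{83189} - \frac{86821214 \sqrt{6}}{249567}$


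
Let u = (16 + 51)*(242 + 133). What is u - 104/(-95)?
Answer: 2386979/95 ≈ 25126.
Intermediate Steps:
u = 25125 (u = 67*375 = 25125)
u - 104/(-95) = 25125 - 104/(-95) = 25125 - 104*(-1/95) = 25125 + 104/95 = 2386979/95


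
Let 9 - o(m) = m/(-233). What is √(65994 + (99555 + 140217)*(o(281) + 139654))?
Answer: √1818010053490026/233 ≈ 1.8300e+5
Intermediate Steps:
o(m) = 9 + m/233 (o(m) = 9 - m/(-233) = 9 - m*(-1)/233 = 9 - (-1)*m/233 = 9 + m/233)
√(65994 + (99555 + 140217)*(o(281) + 139654)) = √(65994 + (99555 + 140217)*((9 + (1/233)*281) + 139654)) = √(65994 + 239772*((9 + 281/233) + 139654)) = √(65994 + 239772*(2378/233 + 139654)) = √(65994 + 239772*(32541760/233)) = √(65994 + 7802602878720/233) = √(7802618255322/233) = √1818010053490026/233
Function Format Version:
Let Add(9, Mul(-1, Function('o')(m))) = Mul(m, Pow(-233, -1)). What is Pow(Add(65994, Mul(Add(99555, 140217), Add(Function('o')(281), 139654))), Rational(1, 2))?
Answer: Mul(Rational(1, 233), Pow(1818010053490026, Rational(1, 2))) ≈ 1.8300e+5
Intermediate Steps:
Function('o')(m) = Add(9, Mul(Rational(1, 233), m)) (Function('o')(m) = Add(9, Mul(-1, Mul(m, Pow(-233, -1)))) = Add(9, Mul(-1, Mul(m, Rational(-1, 233)))) = Add(9, Mul(-1, Mul(Rational(-1, 233), m))) = Add(9, Mul(Rational(1, 233), m)))
Pow(Add(65994, Mul(Add(99555, 140217), Add(Function('o')(281), 139654))), Rational(1, 2)) = Pow(Add(65994, Mul(Add(99555, 140217), Add(Add(9, Mul(Rational(1, 233), 281)), 139654))), Rational(1, 2)) = Pow(Add(65994, Mul(239772, Add(Add(9, Rational(281, 233)), 139654))), Rational(1, 2)) = Pow(Add(65994, Mul(239772, Add(Rational(2378, 233), 139654))), Rational(1, 2)) = Pow(Add(65994, Mul(239772, Rational(32541760, 233))), Rational(1, 2)) = Pow(Add(65994, Rational(7802602878720, 233)), Rational(1, 2)) = Pow(Rational(7802618255322, 233), Rational(1, 2)) = Mul(Rational(1, 233), Pow(1818010053490026, Rational(1, 2)))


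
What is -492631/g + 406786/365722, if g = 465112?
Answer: 4517527725/85050845432 ≈ 0.053116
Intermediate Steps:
-492631/g + 406786/365722 = -492631/465112 + 406786/365722 = -492631*1/465112 + 406786*(1/365722) = -492631/465112 + 203393/182861 = 4517527725/85050845432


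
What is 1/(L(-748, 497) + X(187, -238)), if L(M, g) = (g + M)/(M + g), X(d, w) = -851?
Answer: -1/850 ≈ -0.0011765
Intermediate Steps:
L(M, g) = 1 (L(M, g) = (M + g)/(M + g) = 1)
1/(L(-748, 497) + X(187, -238)) = 1/(1 - 851) = 1/(-850) = -1/850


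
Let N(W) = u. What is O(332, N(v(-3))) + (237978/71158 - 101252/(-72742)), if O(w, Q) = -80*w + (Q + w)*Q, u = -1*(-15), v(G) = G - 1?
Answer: -27628176569822/1294043809 ≈ -21350.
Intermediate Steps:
v(G) = -1 + G
u = 15
N(W) = 15
O(w, Q) = -80*w + Q*(Q + w)
O(332, N(v(-3))) + (237978/71158 - 101252/(-72742)) = (15**2 - 80*332 + 15*332) + (237978/71158 - 101252/(-72742)) = (225 - 26560 + 4980) + (237978*(1/71158) - 101252*(-1/72742)) = -21355 + (118989/35579 + 50626/36371) = -21355 + 6128971373/1294043809 = -27628176569822/1294043809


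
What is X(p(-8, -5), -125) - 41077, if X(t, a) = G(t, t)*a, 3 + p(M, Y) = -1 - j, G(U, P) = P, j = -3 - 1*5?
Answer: -41577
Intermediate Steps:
j = -8 (j = -3 - 5 = -8)
p(M, Y) = 4 (p(M, Y) = -3 + (-1 - 1*(-8)) = -3 + (-1 + 8) = -3 + 7 = 4)
X(t, a) = a*t (X(t, a) = t*a = a*t)
X(p(-8, -5), -125) - 41077 = -125*4 - 41077 = -500 - 41077 = -41577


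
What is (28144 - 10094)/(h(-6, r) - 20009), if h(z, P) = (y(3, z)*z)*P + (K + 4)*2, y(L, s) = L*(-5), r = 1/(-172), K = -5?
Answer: -1552300/1720991 ≈ -0.90198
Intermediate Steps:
r = -1/172 ≈ -0.0058140
y(L, s) = -5*L
h(z, P) = -2 - 15*P*z (h(z, P) = ((-5*3)*z)*P + (-5 + 4)*2 = (-15*z)*P - 1*2 = -15*P*z - 2 = -2 - 15*P*z)
(28144 - 10094)/(h(-6, r) - 20009) = (28144 - 10094)/((-2 - 15*(-1/172)*(-6)) - 20009) = 18050/((-2 - 45/86) - 20009) = 18050/(-217/86 - 20009) = 18050/(-1720991/86) = 18050*(-86/1720991) = -1552300/1720991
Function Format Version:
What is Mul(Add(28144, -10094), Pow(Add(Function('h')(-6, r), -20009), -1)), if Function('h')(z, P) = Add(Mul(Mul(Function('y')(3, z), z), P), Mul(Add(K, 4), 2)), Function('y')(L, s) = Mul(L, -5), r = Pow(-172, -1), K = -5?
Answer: Rational(-1552300, 1720991) ≈ -0.90198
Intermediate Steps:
r = Rational(-1, 172) ≈ -0.0058140
Function('y')(L, s) = Mul(-5, L)
Function('h')(z, P) = Add(-2, Mul(-15, P, z)) (Function('h')(z, P) = Add(Mul(Mul(Mul(-5, 3), z), P), Mul(Add(-5, 4), 2)) = Add(Mul(Mul(-15, z), P), Mul(-1, 2)) = Add(Mul(-15, P, z), -2) = Add(-2, Mul(-15, P, z)))
Mul(Add(28144, -10094), Pow(Add(Function('h')(-6, r), -20009), -1)) = Mul(Add(28144, -10094), Pow(Add(Add(-2, Mul(-15, Rational(-1, 172), -6)), -20009), -1)) = Mul(18050, Pow(Add(Add(-2, Rational(-45, 86)), -20009), -1)) = Mul(18050, Pow(Add(Rational(-217, 86), -20009), -1)) = Mul(18050, Pow(Rational(-1720991, 86), -1)) = Mul(18050, Rational(-86, 1720991)) = Rational(-1552300, 1720991)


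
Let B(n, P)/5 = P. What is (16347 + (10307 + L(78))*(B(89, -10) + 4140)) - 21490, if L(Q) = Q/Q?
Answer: 42154577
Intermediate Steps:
B(n, P) = 5*P
L(Q) = 1
(16347 + (10307 + L(78))*(B(89, -10) + 4140)) - 21490 = (16347 + (10307 + 1)*(5*(-10) + 4140)) - 21490 = (16347 + 10308*(-50 + 4140)) - 21490 = (16347 + 10308*4090) - 21490 = (16347 + 42159720) - 21490 = 42176067 - 21490 = 42154577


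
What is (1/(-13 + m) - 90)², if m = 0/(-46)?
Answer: 1371241/169 ≈ 8113.9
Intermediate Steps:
m = 0 (m = 0*(-1/46) = 0)
(1/(-13 + m) - 90)² = (1/(-13 + 0) - 90)² = (1/(-13) - 90)² = (-1/13 - 90)² = (-1171/13)² = 1371241/169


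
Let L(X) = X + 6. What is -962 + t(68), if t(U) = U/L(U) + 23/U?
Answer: -2417229/2516 ≈ -960.74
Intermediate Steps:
L(X) = 6 + X
t(U) = 23/U + U/(6 + U) (t(U) = U/(6 + U) + 23/U = 23/U + U/(6 + U))
-962 + t(68) = -962 + (23/68 + 68/(6 + 68)) = -962 + (23*(1/68) + 68/74) = -962 + (23/68 + 68*(1/74)) = -962 + (23/68 + 34/37) = -962 + 3163/2516 = -2417229/2516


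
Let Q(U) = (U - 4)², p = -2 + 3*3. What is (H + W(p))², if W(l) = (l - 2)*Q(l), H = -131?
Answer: 7396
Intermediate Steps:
p = 7 (p = -2 + 9 = 7)
Q(U) = (-4 + U)²
W(l) = (-4 + l)²*(-2 + l) (W(l) = (l - 2)*(-4 + l)² = (-2 + l)*(-4 + l)² = (-4 + l)²*(-2 + l))
(H + W(p))² = (-131 + (-4 + 7)²*(-2 + 7))² = (-131 + 3²*5)² = (-131 + 9*5)² = (-131 + 45)² = (-86)² = 7396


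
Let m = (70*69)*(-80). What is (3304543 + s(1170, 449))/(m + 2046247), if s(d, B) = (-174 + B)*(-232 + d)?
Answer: 3562493/1659847 ≈ 2.1463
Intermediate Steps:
s(d, B) = (-232 + d)*(-174 + B)
m = -386400 (m = 4830*(-80) = -386400)
(3304543 + s(1170, 449))/(m + 2046247) = (3304543 + (40368 - 232*449 - 174*1170 + 449*1170))/(-386400 + 2046247) = (3304543 + (40368 - 104168 - 203580 + 525330))/1659847 = (3304543 + 257950)*(1/1659847) = 3562493*(1/1659847) = 3562493/1659847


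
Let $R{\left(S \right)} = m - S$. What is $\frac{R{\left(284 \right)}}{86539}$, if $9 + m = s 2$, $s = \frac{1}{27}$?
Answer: $- \frac{7909}{2336553} \approx -0.0033849$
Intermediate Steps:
$s = \frac{1}{27} \approx 0.037037$
$m = - \frac{241}{27}$ ($m = -9 + \frac{1}{27} \cdot 2 = -9 + \frac{2}{27} = - \frac{241}{27} \approx -8.9259$)
$R{\left(S \right)} = - \frac{241}{27} - S$
$\frac{R{\left(284 \right)}}{86539} = \frac{- \frac{241}{27} - 284}{86539} = \left(- \frac{241}{27} - 284\right) \frac{1}{86539} = \left(- \frac{7909}{27}\right) \frac{1}{86539} = - \frac{7909}{2336553}$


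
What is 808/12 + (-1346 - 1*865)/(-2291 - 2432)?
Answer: 960679/14169 ≈ 67.802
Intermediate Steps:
808/12 + (-1346 - 1*865)/(-2291 - 2432) = 808*(1/12) + (-1346 - 865)/(-4723) = 202/3 - 2211*(-1/4723) = 202/3 + 2211/4723 = 960679/14169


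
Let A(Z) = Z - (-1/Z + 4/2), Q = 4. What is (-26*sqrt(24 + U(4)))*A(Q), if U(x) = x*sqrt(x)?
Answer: -234*sqrt(2) ≈ -330.93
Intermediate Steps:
U(x) = x**(3/2)
A(Z) = -2 + Z + 1/Z (A(Z) = Z - (-1/Z + 4*(1/2)) = Z - (-1/Z + 2) = Z - (2 - 1/Z) = Z + (-2 + 1/Z) = -2 + Z + 1/Z)
(-26*sqrt(24 + U(4)))*A(Q) = (-26*sqrt(24 + 4**(3/2)))*(-2 + 4 + 1/4) = (-26*sqrt(24 + 8))*(-2 + 4 + 1/4) = -104*sqrt(2)*(9/4) = -234*sqrt(2)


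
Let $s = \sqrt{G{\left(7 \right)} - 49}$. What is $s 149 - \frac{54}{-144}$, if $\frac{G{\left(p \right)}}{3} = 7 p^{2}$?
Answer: $\frac{3}{8} + 2086 \sqrt{5} \approx 4664.8$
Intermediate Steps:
$G{\left(p \right)} = 21 p^{2}$ ($G{\left(p \right)} = 3 \cdot 7 p^{2} = 21 p^{2}$)
$s = 14 \sqrt{5}$ ($s = \sqrt{21 \cdot 7^{2} - 49} = \sqrt{21 \cdot 49 - 49} = \sqrt{1029 - 49} = \sqrt{980} = 14 \sqrt{5} \approx 31.305$)
$s 149 - \frac{54}{-144} = 14 \sqrt{5} \cdot 149 - \frac{54}{-144} = 2086 \sqrt{5} - - \frac{3}{8} = 2086 \sqrt{5} + \frac{3}{8} = \frac{3}{8} + 2086 \sqrt{5}$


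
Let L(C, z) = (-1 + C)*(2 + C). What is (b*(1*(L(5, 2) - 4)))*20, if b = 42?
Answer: 20160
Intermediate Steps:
(b*(1*(L(5, 2) - 4)))*20 = (42*(1*((-2 + 5 + 5**2) - 4)))*20 = (42*(1*((-2 + 5 + 25) - 4)))*20 = (42*(1*(28 - 4)))*20 = (42*(1*24))*20 = (42*24)*20 = 1008*20 = 20160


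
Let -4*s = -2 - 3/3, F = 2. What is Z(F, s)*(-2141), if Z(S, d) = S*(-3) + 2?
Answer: 8564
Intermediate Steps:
s = ¾ (s = -(-2 - 3/3)/4 = -(-2 - 3*⅓)/4 = -(-2 - 1)/4 = -¼*(-3) = ¾ ≈ 0.75000)
Z(S, d) = 2 - 3*S (Z(S, d) = -3*S + 2 = 2 - 3*S)
Z(F, s)*(-2141) = (2 - 3*2)*(-2141) = (2 - 6)*(-2141) = -4*(-2141) = 8564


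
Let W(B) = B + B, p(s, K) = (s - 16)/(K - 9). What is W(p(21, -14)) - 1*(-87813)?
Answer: 2019689/23 ≈ 87813.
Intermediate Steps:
p(s, K) = (-16 + s)/(-9 + K)
W(B) = 2*B
W(p(21, -14)) - 1*(-87813) = 2*((-16 + 21)/(-9 - 14)) - 1*(-87813) = 2*(5/(-23)) + 87813 = 2*(-1/23*5) + 87813 = 2*(-5/23) + 87813 = -10/23 + 87813 = 2019689/23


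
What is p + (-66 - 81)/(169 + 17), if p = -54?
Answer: -3397/62 ≈ -54.790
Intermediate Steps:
p + (-66 - 81)/(169 + 17) = -54 + (-66 - 81)/(169 + 17) = -54 - 147/186 = -54 - 147*1/186 = -54 - 49/62 = -3397/62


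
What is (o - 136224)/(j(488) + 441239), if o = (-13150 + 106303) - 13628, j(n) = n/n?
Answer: -56699/441240 ≈ -0.12850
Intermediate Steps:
j(n) = 1
o = 79525 (o = 93153 - 13628 = 79525)
(o - 136224)/(j(488) + 441239) = (79525 - 136224)/(1 + 441239) = -56699/441240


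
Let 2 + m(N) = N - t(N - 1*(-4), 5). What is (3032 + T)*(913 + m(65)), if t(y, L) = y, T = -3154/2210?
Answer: 3037346181/1105 ≈ 2.7487e+6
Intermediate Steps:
T = -1577/1105 (T = -3154*1/2210 = -1577/1105 ≈ -1.4271)
m(N) = -6 (m(N) = -2 + (N - (N - 1*(-4))) = -2 + (N - (N + 4)) = -2 + (N - (4 + N)) = -2 + (N + (-4 - N)) = -2 - 4 = -6)
(3032 + T)*(913 + m(65)) = (3032 - 1577/1105)*(913 - 6) = (3348783/1105)*907 = 3037346181/1105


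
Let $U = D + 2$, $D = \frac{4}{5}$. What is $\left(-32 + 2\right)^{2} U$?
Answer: $2520$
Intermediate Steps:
$D = \frac{4}{5}$ ($D = 4 \cdot \frac{1}{5} = \frac{4}{5} \approx 0.8$)
$U = \frac{14}{5}$ ($U = \frac{4}{5} + 2 = \frac{14}{5} \approx 2.8$)
$\left(-32 + 2\right)^{2} U = \left(-32 + 2\right)^{2} \cdot \frac{14}{5} = \left(-30\right)^{2} \cdot \frac{14}{5} = 900 \cdot \frac{14}{5} = 2520$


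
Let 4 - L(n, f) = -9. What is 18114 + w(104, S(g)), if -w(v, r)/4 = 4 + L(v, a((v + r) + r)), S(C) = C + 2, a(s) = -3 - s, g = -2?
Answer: 18046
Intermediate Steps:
L(n, f) = 13 (L(n, f) = 4 - 1*(-9) = 4 + 9 = 13)
S(C) = 2 + C
w(v, r) = -68 (w(v, r) = -4*(4 + 13) = -4*17 = -68)
18114 + w(104, S(g)) = 18114 - 68 = 18046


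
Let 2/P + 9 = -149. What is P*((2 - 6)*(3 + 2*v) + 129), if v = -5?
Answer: -157/79 ≈ -1.9873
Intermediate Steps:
P = -1/79 (P = 2/(-9 - 149) = 2/(-158) = 2*(-1/158) = -1/79 ≈ -0.012658)
P*((2 - 6)*(3 + 2*v) + 129) = -((2 - 6)*(3 + 2*(-5)) + 129)/79 = -(-4*(3 - 10) + 129)/79 = -(-4*(-7) + 129)/79 = -(28 + 129)/79 = -1/79*157 = -157/79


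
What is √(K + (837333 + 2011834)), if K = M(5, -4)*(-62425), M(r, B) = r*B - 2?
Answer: √4222517 ≈ 2054.9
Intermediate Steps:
M(r, B) = -2 + B*r (M(r, B) = B*r - 2 = -2 + B*r)
K = 1373350 (K = (-2 - 4*5)*(-62425) = (-2 - 20)*(-62425) = -22*(-62425) = 1373350)
√(K + (837333 + 2011834)) = √(1373350 + (837333 + 2011834)) = √(1373350 + 2849167) = √4222517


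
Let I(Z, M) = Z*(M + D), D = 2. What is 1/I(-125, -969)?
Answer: 1/120875 ≈ 8.2730e-6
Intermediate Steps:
I(Z, M) = Z*(2 + M) (I(Z, M) = Z*(M + 2) = Z*(2 + M))
1/I(-125, -969) = 1/(-125*(2 - 969)) = 1/(-125*(-967)) = 1/120875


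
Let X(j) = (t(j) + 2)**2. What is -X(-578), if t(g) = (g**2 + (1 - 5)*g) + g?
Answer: -112775072400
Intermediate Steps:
t(g) = g**2 - 3*g (t(g) = (g**2 - 4*g) + g = g**2 - 3*g)
X(j) = (2 + j*(-3 + j))**2 (X(j) = (j*(-3 + j) + 2)**2 = (2 + j*(-3 + j))**2)
-X(-578) = -(2 - 578*(-3 - 578))**2 = -(2 - 578*(-581))**2 = -(2 + 335818)**2 = -1*335820**2 = -1*112775072400 = -112775072400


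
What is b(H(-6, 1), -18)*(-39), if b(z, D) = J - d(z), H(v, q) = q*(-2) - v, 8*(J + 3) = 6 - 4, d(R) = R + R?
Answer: 1677/4 ≈ 419.25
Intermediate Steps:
d(R) = 2*R
J = -11/4 (J = -3 + (6 - 4)/8 = -3 + (1/8)*2 = -3 + 1/4 = -11/4 ≈ -2.7500)
H(v, q) = -v - 2*q (H(v, q) = -2*q - v = -v - 2*q)
b(z, D) = -11/4 - 2*z
b(H(-6, 1), -18)*(-39) = (-11/4 - 2*(-1*(-6) - 2*1))*(-39) = (-11/4 - 2*(6 - 2))*(-39) = (-11/4 - 2*4)*(-39) = (-11/4 - 8)*(-39) = -43/4*(-39) = 1677/4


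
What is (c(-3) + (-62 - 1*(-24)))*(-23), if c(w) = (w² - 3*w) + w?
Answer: 529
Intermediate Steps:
c(w) = w² - 2*w
(c(-3) + (-62 - 1*(-24)))*(-23) = (-3*(-2 - 3) + (-62 - 1*(-24)))*(-23) = (-3*(-5) + (-62 + 24))*(-23) = (15 - 38)*(-23) = -23*(-23) = 529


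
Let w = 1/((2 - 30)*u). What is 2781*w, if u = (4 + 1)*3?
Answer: -927/140 ≈ -6.6214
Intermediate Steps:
u = 15 (u = 5*3 = 15)
w = -1/420 (w = 1/((2 - 30)*15) = (1/15)/(-28) = -1/28*1/15 = -1/420 ≈ -0.0023810)
2781*w = 2781*(-1/420) = -927/140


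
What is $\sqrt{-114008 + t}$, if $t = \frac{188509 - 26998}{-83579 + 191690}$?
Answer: $\frac{i \sqrt{148056301264983}}{36037} \approx 337.65 i$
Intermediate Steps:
$t = \frac{53837}{36037}$ ($t = \frac{161511}{108111} = 161511 \cdot \frac{1}{108111} = \frac{53837}{36037} \approx 1.4939$)
$\sqrt{-114008 + t} = \sqrt{-114008 + \frac{53837}{36037}} = \sqrt{- \frac{4108452459}{36037}} = \frac{i \sqrt{148056301264983}}{36037}$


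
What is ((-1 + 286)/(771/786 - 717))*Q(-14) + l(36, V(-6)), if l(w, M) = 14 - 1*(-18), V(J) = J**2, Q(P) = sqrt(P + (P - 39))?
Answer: 32 - 74670*I*sqrt(67)/187597 ≈ 32.0 - 3.258*I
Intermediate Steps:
Q(P) = sqrt(-39 + 2*P) (Q(P) = sqrt(P + (-39 + P)) = sqrt(-39 + 2*P))
l(w, M) = 32 (l(w, M) = 14 + 18 = 32)
((-1 + 286)/(771/786 - 717))*Q(-14) + l(36, V(-6)) = ((-1 + 286)/(771/786 - 717))*sqrt(-39 + 2*(-14)) + 32 = (285/(771*(1/786) - 717))*sqrt(-39 - 28) + 32 = (285/(257/262 - 717))*sqrt(-67) + 32 = (285/(-187597/262))*(I*sqrt(67)) + 32 = (285*(-262/187597))*(I*sqrt(67)) + 32 = -74670*I*sqrt(67)/187597 + 32 = 32 - 74670*I*sqrt(67)/187597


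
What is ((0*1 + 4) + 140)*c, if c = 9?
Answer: 1296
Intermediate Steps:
((0*1 + 4) + 140)*c = ((0*1 + 4) + 140)*9 = ((0 + 4) + 140)*9 = (4 + 140)*9 = 144*9 = 1296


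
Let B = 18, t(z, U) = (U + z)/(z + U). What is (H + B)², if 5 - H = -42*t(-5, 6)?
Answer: 4225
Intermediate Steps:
t(z, U) = 1 (t(z, U) = (U + z)/(U + z) = 1)
H = 47 (H = 5 - (-42) = 5 - 1*(-42) = 5 + 42 = 47)
(H + B)² = (47 + 18)² = 65² = 4225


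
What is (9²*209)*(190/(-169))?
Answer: -3216510/169 ≈ -19033.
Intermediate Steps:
(9²*209)*(190/(-169)) = (81*209)*(190*(-1/169)) = 16929*(-190/169) = -3216510/169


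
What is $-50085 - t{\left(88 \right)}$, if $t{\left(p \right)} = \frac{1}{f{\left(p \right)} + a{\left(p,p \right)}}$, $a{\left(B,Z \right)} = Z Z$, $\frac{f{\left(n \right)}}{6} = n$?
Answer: $- \frac{414303121}{8272} \approx -50085.0$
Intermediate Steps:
$f{\left(n \right)} = 6 n$
$a{\left(B,Z \right)} = Z^{2}$
$t{\left(p \right)} = \frac{1}{p^{2} + 6 p}$ ($t{\left(p \right)} = \frac{1}{6 p + p^{2}} = \frac{1}{p^{2} + 6 p}$)
$-50085 - t{\left(88 \right)} = -50085 - \frac{1}{88 \left(6 + 88\right)} = -50085 - \frac{1}{88 \cdot 94} = -50085 - \frac{1}{88} \cdot \frac{1}{94} = -50085 - \frac{1}{8272} = - \frac{414303121}{8272}$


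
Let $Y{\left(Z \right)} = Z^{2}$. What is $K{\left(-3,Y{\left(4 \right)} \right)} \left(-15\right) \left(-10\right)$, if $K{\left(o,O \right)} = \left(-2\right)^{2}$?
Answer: $600$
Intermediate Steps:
$K{\left(o,O \right)} = 4$
$K{\left(-3,Y{\left(4 \right)} \right)} \left(-15\right) \left(-10\right) = 4 \left(-15\right) \left(-10\right) = \left(-60\right) \left(-10\right) = 600$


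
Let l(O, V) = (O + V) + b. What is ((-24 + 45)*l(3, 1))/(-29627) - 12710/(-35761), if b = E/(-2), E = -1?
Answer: 746359511/2118982294 ≈ 0.35223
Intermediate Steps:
b = 1/2 (b = -1/(-2) = -1*(-1/2) = 1/2 ≈ 0.50000)
l(O, V) = 1/2 + O + V (l(O, V) = (O + V) + 1/2 = 1/2 + O + V)
((-24 + 45)*l(3, 1))/(-29627) - 12710/(-35761) = ((-24 + 45)*(1/2 + 3 + 1))/(-29627) - 12710/(-35761) = (21*(9/2))*(-1/29627) - 12710*(-1/35761) = (189/2)*(-1/29627) + 12710/35761 = -189/59254 + 12710/35761 = 746359511/2118982294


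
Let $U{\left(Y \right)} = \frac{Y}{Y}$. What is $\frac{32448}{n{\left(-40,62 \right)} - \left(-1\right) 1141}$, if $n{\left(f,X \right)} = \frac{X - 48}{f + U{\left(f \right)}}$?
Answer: $\frac{1265472}{44485} \approx 28.447$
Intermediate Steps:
$U{\left(Y \right)} = 1$
$n{\left(f,X \right)} = \frac{-48 + X}{1 + f}$ ($n{\left(f,X \right)} = \frac{X - 48}{f + 1} = \frac{-48 + X}{1 + f}$)
$\frac{32448}{n{\left(-40,62 \right)} - \left(-1\right) 1141} = \frac{32448}{\frac{-48 + 62}{1 - 40} - \left(-1\right) 1141} = \frac{32448}{\frac{1}{-39} \cdot 14 - -1141} = \frac{32448}{\left(- \frac{1}{39}\right) 14 + 1141} = \frac{32448}{- \frac{14}{39} + 1141} = \frac{32448}{\frac{44485}{39}} = 32448 \cdot \frac{39}{44485} = \frac{1265472}{44485}$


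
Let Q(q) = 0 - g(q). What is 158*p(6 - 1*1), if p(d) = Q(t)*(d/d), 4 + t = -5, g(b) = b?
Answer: 1422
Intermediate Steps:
t = -9 (t = -4 - 5 = -9)
Q(q) = -q (Q(q) = 0 - q = -q)
p(d) = 9 (p(d) = (-1*(-9))*(d/d) = 9*1 = 9)
158*p(6 - 1*1) = 158*9 = 1422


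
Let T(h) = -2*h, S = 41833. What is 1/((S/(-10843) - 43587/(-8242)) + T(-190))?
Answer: 89368006/34087668535 ≈ 0.0026217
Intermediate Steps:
1/((S/(-10843) - 43587/(-8242)) + T(-190)) = 1/((41833/(-10843) - 43587/(-8242)) - 2*(-190)) = 1/((41833*(-1/10843) - 43587*(-1/8242)) + 380) = 1/((-41833/10843 + 43587/8242) + 380) = 1/(127826255/89368006 + 380) = 1/(34087668535/89368006) = 89368006/34087668535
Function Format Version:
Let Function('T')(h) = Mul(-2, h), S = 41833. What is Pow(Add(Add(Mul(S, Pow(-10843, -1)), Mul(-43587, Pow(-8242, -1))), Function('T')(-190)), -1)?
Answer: Rational(89368006, 34087668535) ≈ 0.0026217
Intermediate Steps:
Pow(Add(Add(Mul(S, Pow(-10843, -1)), Mul(-43587, Pow(-8242, -1))), Function('T')(-190)), -1) = Pow(Add(Add(Mul(41833, Pow(-10843, -1)), Mul(-43587, Pow(-8242, -1))), Mul(-2, -190)), -1) = Pow(Add(Add(Mul(41833, Rational(-1, 10843)), Mul(-43587, Rational(-1, 8242))), 380), -1) = Pow(Add(Add(Rational(-41833, 10843), Rational(43587, 8242)), 380), -1) = Pow(Add(Rational(127826255, 89368006), 380), -1) = Pow(Rational(34087668535, 89368006), -1) = Rational(89368006, 34087668535)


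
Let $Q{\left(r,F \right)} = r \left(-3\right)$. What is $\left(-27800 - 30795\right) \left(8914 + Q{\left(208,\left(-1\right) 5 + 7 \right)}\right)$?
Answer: $-485752550$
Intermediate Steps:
$Q{\left(r,F \right)} = - 3 r$
$\left(-27800 - 30795\right) \left(8914 + Q{\left(208,\left(-1\right) 5 + 7 \right)}\right) = \left(-27800 - 30795\right) \left(8914 - 624\right) = - 58595 \left(8914 - 624\right) = \left(-58595\right) 8290 = -485752550$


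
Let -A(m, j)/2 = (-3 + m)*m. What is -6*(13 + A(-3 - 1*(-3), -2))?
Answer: -78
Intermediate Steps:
A(m, j) = -2*m*(-3 + m) (A(m, j) = -2*(-3 + m)*m = -2*m*(-3 + m))
-6*(13 + A(-3 - 1*(-3), -2)) = -6*(13 + 2*(-3 - 1*(-3))*(3 - (-3 - 1*(-3)))) = -6*(13 + 2*(-3 + 3)*(3 - (-3 + 3))) = -6*(13 + 2*0*(3 - 1*0)) = -6*(13 + 2*0*(3 + 0)) = -6*(13 + 2*0*3) = -6*(13 + 0) = -6*13 = -78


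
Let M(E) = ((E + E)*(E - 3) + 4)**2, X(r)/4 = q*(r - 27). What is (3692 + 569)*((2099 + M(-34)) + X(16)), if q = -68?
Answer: 27080747151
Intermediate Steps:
X(r) = 7344 - 272*r (X(r) = 4*(-68*(r - 27)) = 4*(-68*(-27 + r)) = 4*(1836 - 68*r) = 7344 - 272*r)
M(E) = (4 + 2*E*(-3 + E))**2 (M(E) = ((2*E)*(-3 + E) + 4)**2 = (2*E*(-3 + E) + 4)**2 = (4 + 2*E*(-3 + E))**2)
(3692 + 569)*((2099 + M(-34)) + X(16)) = (3692 + 569)*((2099 + 4*(2 + (-34)**2 - 3*(-34))**2) + (7344 - 272*16)) = 4261*((2099 + 4*(2 + 1156 + 102)**2) + (7344 - 4352)) = 4261*((2099 + 4*1260**2) + 2992) = 4261*((2099 + 4*1587600) + 2992) = 4261*((2099 + 6350400) + 2992) = 4261*(6352499 + 2992) = 4261*6355491 = 27080747151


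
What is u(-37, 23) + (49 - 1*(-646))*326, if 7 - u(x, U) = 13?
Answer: 226564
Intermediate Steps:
u(x, U) = -6 (u(x, U) = 7 - 1*13 = 7 - 13 = -6)
u(-37, 23) + (49 - 1*(-646))*326 = -6 + (49 - 1*(-646))*326 = -6 + (49 + 646)*326 = -6 + 695*326 = -6 + 226570 = 226564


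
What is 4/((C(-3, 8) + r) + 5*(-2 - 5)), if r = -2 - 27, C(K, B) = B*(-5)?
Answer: -1/26 ≈ -0.038462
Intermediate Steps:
C(K, B) = -5*B
r = -29
4/((C(-3, 8) + r) + 5*(-2 - 5)) = 4/((-5*8 - 29) + 5*(-2 - 5)) = 4/((-40 - 29) + 5*(-7)) = 4/(-69 - 35) = 4/(-104) = -1/104*4 = -1/26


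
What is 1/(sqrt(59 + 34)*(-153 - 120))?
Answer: -sqrt(93)/25389 ≈ -0.00037984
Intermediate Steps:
1/(sqrt(59 + 34)*(-153 - 120)) = 1/(sqrt(93)*(-273)) = 1/(-273*sqrt(93)) = -sqrt(93)/25389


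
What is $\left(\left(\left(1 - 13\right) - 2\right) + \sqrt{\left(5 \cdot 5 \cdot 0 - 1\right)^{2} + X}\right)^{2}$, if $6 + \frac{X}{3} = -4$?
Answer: $\left(14 - i \sqrt{29}\right)^{2} \approx 167.0 - 150.78 i$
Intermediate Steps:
$X = -30$ ($X = -18 + 3 \left(-4\right) = -18 - 12 = -30$)
$\left(\left(\left(1 - 13\right) - 2\right) + \sqrt{\left(5 \cdot 5 \cdot 0 - 1\right)^{2} + X}\right)^{2} = \left(\left(\left(1 - 13\right) - 2\right) + \sqrt{\left(5 \cdot 5 \cdot 0 - 1\right)^{2} - 30}\right)^{2} = \left(\left(-12 - 2\right) + \sqrt{\left(25 \cdot 0 - 1\right)^{2} - 30}\right)^{2} = \left(-14 + \sqrt{\left(0 - 1\right)^{2} - 30}\right)^{2} = \left(-14 + \sqrt{\left(-1\right)^{2} - 30}\right)^{2} = \left(-14 + \sqrt{1 - 30}\right)^{2} = \left(-14 + \sqrt{-29}\right)^{2} = \left(-14 + i \sqrt{29}\right)^{2}$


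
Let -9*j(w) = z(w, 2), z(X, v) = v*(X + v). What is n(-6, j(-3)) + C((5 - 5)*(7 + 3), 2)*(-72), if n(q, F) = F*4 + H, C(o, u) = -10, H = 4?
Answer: 6524/9 ≈ 724.89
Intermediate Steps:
j(w) = -4/9 - 2*w/9 (j(w) = -2*(w + 2)/9 = -2*(2 + w)/9 = -(4 + 2*w)/9 = -4/9 - 2*w/9)
n(q, F) = 4 + 4*F (n(q, F) = F*4 + 4 = 4*F + 4 = 4 + 4*F)
n(-6, j(-3)) + C((5 - 5)*(7 + 3), 2)*(-72) = (4 + 4*(-4/9 - 2/9*(-3))) - 10*(-72) = (4 + 4*(-4/9 + ⅔)) + 720 = (4 + 4*(2/9)) + 720 = (4 + 8/9) + 720 = 44/9 + 720 = 6524/9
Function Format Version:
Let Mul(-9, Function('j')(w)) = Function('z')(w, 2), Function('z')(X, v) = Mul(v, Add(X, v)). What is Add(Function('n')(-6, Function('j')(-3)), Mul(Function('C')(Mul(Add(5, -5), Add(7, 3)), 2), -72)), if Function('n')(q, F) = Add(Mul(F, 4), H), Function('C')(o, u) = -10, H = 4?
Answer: Rational(6524, 9) ≈ 724.89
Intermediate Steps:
Function('j')(w) = Add(Rational(-4, 9), Mul(Rational(-2, 9), w)) (Function('j')(w) = Mul(Rational(-1, 9), Mul(2, Add(w, 2))) = Mul(Rational(-1, 9), Mul(2, Add(2, w))) = Mul(Rational(-1, 9), Add(4, Mul(2, w))) = Add(Rational(-4, 9), Mul(Rational(-2, 9), w)))
Function('n')(q, F) = Add(4, Mul(4, F)) (Function('n')(q, F) = Add(Mul(F, 4), 4) = Add(Mul(4, F), 4) = Add(4, Mul(4, F)))
Add(Function('n')(-6, Function('j')(-3)), Mul(Function('C')(Mul(Add(5, -5), Add(7, 3)), 2), -72)) = Add(Add(4, Mul(4, Add(Rational(-4, 9), Mul(Rational(-2, 9), -3)))), Mul(-10, -72)) = Add(Add(4, Mul(4, Add(Rational(-4, 9), Rational(2, 3)))), 720) = Add(Add(4, Mul(4, Rational(2, 9))), 720) = Add(Add(4, Rational(8, 9)), 720) = Add(Rational(44, 9), 720) = Rational(6524, 9)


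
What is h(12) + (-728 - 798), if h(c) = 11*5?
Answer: -1471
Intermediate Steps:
h(c) = 55
h(12) + (-728 - 798) = 55 + (-728 - 798) = 55 - 1526 = -1471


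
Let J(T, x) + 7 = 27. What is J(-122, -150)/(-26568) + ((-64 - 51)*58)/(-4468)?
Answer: 5534975/3709557 ≈ 1.4921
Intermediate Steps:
J(T, x) = 20 (J(T, x) = -7 + 27 = 20)
J(-122, -150)/(-26568) + ((-64 - 51)*58)/(-4468) = 20/(-26568) + ((-64 - 51)*58)/(-4468) = 20*(-1/26568) - 115*58*(-1/4468) = -5/6642 - 6670*(-1/4468) = -5/6642 + 3335/2234 = 5534975/3709557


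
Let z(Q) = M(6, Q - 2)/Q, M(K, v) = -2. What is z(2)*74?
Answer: -74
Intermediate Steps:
z(Q) = -2/Q
z(2)*74 = -2/2*74 = -2*½*74 = -1*74 = -74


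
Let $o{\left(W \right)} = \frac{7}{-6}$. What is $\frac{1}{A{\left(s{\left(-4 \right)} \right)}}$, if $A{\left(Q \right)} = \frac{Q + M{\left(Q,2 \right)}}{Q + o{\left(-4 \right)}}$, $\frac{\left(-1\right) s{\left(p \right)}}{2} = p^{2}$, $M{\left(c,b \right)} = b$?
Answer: $\frac{199}{180} \approx 1.1056$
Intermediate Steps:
$o{\left(W \right)} = - \frac{7}{6}$ ($o{\left(W \right)} = 7 \left(- \frac{1}{6}\right) = - \frac{7}{6}$)
$s{\left(p \right)} = - 2 p^{2}$
$A{\left(Q \right)} = \frac{2 + Q}{- \frac{7}{6} + Q}$ ($A{\left(Q \right)} = \frac{Q + 2}{Q - \frac{7}{6}} = \frac{2 + Q}{- \frac{7}{6} + Q}$)
$\frac{1}{A{\left(s{\left(-4 \right)} \right)}} = \frac{1}{6 \frac{1}{-7 + 6 \left(- 2 \left(-4\right)^{2}\right)} \left(2 - 2 \left(-4\right)^{2}\right)} = \frac{1}{6 \frac{1}{-7 + 6 \left(\left(-2\right) 16\right)} \left(2 - 32\right)} = \frac{1}{6 \frac{1}{-7 + 6 \left(-32\right)} \left(2 - 32\right)} = \frac{1}{6 \frac{1}{-7 - 192} \left(-30\right)} = \frac{1}{6 \frac{1}{-199} \left(-30\right)} = \frac{1}{6 \left(- \frac{1}{199}\right) \left(-30\right)} = \frac{1}{\frac{180}{199}} = \frac{199}{180}$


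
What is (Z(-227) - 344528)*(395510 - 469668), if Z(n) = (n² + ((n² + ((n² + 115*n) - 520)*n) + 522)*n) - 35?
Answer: -94267395567590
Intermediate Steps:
Z(n) = -35 + n² + n*(522 + n² + n*(-520 + n² + 115*n)) (Z(n) = (n² + ((n² + (-520 + n² + 115*n)*n) + 522)*n) - 35 = (n² + ((n² + n*(-520 + n² + 115*n)) + 522)*n) - 35 = (n² + (522 + n² + n*(-520 + n² + 115*n))*n) - 35 = (n² + n*(522 + n² + n*(-520 + n² + 115*n))) - 35 = -35 + n² + n*(522 + n² + n*(-520 + n² + 115*n)))
(Z(-227) - 344528)*(395510 - 469668) = ((-35 + (-227)⁴ - 519*(-227)² + 116*(-227)³ + 522*(-227)) - 344528)*(395510 - 469668) = ((-35 + 2655237841 - 519*51529 + 116*(-11697083) - 118494) - 344528)*(-74158) = ((-35 + 2655237841 - 26743551 - 1356861628 - 118494) - 344528)*(-74158) = (1271514133 - 344528)*(-74158) = 1271169605*(-74158) = -94267395567590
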